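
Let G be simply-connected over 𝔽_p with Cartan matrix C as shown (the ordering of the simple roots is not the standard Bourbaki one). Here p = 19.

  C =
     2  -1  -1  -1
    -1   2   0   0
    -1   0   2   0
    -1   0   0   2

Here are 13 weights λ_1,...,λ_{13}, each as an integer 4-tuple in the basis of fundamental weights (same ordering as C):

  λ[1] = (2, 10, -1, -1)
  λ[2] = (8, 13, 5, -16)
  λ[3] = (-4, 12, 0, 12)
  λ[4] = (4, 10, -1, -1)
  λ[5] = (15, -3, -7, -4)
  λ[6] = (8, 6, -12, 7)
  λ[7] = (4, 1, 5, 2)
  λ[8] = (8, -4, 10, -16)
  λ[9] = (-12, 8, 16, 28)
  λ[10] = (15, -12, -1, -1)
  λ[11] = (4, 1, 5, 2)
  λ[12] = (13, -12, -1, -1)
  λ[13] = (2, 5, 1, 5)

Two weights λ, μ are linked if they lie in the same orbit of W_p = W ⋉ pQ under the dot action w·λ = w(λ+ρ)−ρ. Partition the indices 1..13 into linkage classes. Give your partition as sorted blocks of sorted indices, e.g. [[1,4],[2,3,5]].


Type D_4, rank 4, |W|=192; reorder rows/cols to standard.

Ā_19 reps of the 13 weights (D_4, coords as presented):

  λ_1 → (3, 11, 0, 0) · λ_2 → (0, 4, 4, 5) · λ_3 → (2, 6, 2, 6) · λ_4 → (3, 11, 0, 0) · λ_5 → (3, 2, 6, 3) · λ_6 → (3, 2, 6, 3) · λ_7 → (3, 2, 6, 3) · λ_8 → (2, 6, 2, 6) · λ_9 → (2, 6, 2, 6) · λ_10 → (3, 11, 0, 0) · λ_11 → (3, 2, 6, 3) · λ_12 → (3, 11, 0, 0) · λ_13 → (2, 6, 2, 6)

4 distinct reps among the 13 weights ⇒ 4 W_19-linkage classes:

[[1, 4, 10, 12], [2], [3, 8, 9, 13], [5, 6, 7, 11]]


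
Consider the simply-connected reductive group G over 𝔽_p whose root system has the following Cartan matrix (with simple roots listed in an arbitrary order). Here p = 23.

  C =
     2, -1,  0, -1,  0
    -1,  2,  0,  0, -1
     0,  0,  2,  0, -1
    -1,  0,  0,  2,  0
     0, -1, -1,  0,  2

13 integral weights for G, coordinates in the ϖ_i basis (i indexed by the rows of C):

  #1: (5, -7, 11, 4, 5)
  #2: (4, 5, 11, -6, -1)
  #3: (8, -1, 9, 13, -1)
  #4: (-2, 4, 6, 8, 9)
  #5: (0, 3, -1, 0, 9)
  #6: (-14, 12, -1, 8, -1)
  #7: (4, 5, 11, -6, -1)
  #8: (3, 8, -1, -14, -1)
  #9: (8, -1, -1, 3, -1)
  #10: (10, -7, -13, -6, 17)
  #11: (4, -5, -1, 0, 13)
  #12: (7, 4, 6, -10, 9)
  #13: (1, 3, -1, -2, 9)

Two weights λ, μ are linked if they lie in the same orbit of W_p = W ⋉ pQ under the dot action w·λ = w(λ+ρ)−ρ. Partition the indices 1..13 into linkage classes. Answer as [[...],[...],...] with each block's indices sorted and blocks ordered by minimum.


Type A_5, rank 5, |W|=720; reorder rows/cols to standard.

Folding the 13 weights λ_j+ρ into Ā_23 (reps in the given 5-coord order):

    λ_1 → (0, 6, 12, 5, 0)
    λ_2 → (0, 6, 12, 5, 0)
    λ_3 → (9, 0, 0, 4, 0)
    λ_4 → (1, 4, 0, 1, 10)
    λ_5 → (1, 4, 0, 1, 10)
    λ_6 → (9, 0, 0, 4, 0)
    λ_7 → (0, 6, 12, 5, 0)
    λ_8 → (9, 0, 0, 4, 0)
    λ_9 → (9, 0, 0, 4, 0)
    λ_10 → (0, 6, 12, 5, 0)
    λ_11 → (1, 4, 0, 1, 10)
    λ_12 → (1, 4, 0, 1, 10)
    λ_13 → (1, 4, 0, 1, 10)

The 13 indices split into 3 linkage classes (same alcove rep ⇔ same W_23-dot-orbit):

[[1, 2, 7, 10], [3, 6, 8, 9], [4, 5, 11, 12, 13]]


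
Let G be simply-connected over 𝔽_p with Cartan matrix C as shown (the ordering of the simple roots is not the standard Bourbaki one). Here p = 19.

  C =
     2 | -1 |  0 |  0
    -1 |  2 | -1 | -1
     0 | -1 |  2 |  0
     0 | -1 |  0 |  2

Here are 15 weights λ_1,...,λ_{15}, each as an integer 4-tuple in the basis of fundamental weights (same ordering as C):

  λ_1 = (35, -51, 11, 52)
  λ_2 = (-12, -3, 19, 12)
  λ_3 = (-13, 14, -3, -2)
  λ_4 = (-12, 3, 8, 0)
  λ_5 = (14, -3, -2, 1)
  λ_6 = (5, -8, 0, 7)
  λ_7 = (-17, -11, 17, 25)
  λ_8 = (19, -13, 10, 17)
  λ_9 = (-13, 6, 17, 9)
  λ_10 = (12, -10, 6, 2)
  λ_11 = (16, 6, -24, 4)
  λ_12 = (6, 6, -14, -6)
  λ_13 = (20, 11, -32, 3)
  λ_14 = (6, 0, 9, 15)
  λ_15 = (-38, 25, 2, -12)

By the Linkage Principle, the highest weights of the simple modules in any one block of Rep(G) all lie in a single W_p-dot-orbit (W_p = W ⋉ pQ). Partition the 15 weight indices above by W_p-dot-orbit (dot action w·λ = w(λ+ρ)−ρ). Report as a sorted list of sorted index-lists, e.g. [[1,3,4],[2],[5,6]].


Root system D_4: the 4×4 matrix C matches after relabeling.

W_19-reps of the 15 weights in Ā_19 (same 4-coord order as C):

  1: (12, 0, 2, 1)
  2: (1, 0, 6, 1)
  3: (12, 0, 2, 1)
  4: (4, 1, 2, 6)
  5: (12, 0, 2, 1)
  6: (1, 0, 6, 1)
  7: (3, 0, 1, 7)
  8: (1, 0, 6, 1)
  9: (4, 1, 2, 6)
  10: (4, 1, 2, 6)
  11: (4, 1, 2, 6)
  12: (4, 1, 2, 6)
  13: (12, 0, 2, 1)
  14: (8, 2, 5, 1)
  15: (3, 0, 1, 7)

Linkage partition of the 15 weights (5 classes, p=19):

[[1, 3, 5, 13], [2, 6, 8], [4, 9, 10, 11, 12], [7, 15], [14]]


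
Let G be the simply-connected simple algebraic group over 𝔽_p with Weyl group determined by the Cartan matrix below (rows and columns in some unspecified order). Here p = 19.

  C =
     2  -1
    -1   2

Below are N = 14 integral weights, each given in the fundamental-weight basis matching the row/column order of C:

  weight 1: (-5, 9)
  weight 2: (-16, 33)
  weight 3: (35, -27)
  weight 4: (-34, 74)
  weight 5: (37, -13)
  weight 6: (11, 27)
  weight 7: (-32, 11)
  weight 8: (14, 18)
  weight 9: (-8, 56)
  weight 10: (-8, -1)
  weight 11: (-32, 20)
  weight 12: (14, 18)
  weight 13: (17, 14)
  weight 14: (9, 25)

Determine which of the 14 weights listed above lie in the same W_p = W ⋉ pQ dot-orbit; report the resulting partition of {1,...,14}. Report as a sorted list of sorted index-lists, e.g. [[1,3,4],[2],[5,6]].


Root system A_2: the 2×2 matrix C matches after relabeling.

Alcove-folded reps (p=19, 14 weights, presented ϖ-order):

  1: (4, 6);  2: (0, 4);  3: (7, 2);  4: (4, 1);  5: (0, 7);  6: (7, 2);  7: (0, 7);  8: (0, 4);  9: (0, 7);  10: (0, 7);  11: (7, 2);  12: (0, 4);  13: (4, 1);  14: (7, 2)

Partition of {1..14} into 5 W_19-dot-orbits:

[[1], [2, 8, 12], [3, 6, 11, 14], [4, 13], [5, 7, 9, 10]]


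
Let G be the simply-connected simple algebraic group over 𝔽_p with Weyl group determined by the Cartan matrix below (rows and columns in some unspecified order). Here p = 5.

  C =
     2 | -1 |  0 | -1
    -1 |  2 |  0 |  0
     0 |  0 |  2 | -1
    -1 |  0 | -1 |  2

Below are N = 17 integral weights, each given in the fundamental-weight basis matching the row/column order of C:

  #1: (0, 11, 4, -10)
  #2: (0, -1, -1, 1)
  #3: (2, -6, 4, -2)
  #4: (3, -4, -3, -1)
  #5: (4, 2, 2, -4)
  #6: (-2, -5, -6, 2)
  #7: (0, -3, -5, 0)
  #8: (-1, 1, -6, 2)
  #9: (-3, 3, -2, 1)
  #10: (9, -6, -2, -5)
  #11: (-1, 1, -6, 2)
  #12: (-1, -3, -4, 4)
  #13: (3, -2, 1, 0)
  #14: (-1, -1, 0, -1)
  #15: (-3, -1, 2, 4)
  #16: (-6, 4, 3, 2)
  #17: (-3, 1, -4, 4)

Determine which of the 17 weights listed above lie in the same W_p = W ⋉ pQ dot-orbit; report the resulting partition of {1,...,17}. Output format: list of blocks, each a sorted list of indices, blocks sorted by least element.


Dynkin diagram of C (from the 6 off-diagonal −1 entries): A_4.

Ā_5 reps of the 17 weights (A_4, coords as presented):

  [1] (1, 2, 0, 1) · [2] (1, 0, 0, 2) · [3] (1, 0, 0, 2) · [4] (1, 2, 0, 1) · [5] (2, 0, 3, 0) · [6] (1, 0, 0, 2) · [7] (1, 2, 0, 1) · [8] (2, 0, 3, 0) · [9] (1, 2, 0, 1) · [10] (0, 0, 1, 0) · [11] (2, 0, 3, 0) · [12] (2, 0, 3, 0) · [13] (2, 1, 0, 1) · [14] (0, 0, 1, 0) · [15] (1, 0, 0, 2) · [16] (1, 2, 0, 2) · [17] (2, 0, 3, 0)

The 17 indices split into 6 linkage classes (same alcove rep ⇔ same W_5-dot-orbit):

[[1, 4, 7, 9], [2, 3, 6, 15], [5, 8, 11, 12, 17], [10, 14], [13], [16]]


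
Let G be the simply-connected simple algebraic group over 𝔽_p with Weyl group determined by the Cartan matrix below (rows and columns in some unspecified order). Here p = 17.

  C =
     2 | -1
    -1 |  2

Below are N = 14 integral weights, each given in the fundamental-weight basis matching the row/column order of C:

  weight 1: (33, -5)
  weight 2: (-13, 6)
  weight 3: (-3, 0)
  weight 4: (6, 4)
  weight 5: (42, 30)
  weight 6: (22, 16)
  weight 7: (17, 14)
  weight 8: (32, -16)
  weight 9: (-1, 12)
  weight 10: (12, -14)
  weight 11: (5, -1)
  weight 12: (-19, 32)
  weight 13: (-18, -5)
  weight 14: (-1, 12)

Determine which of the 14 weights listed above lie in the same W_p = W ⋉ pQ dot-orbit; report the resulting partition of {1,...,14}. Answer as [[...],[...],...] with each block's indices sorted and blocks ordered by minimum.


Cartan matrix: type A_2 (|W|=6); un-permuting the 2 rows.

Alcove-folded reps (p=17, 14 weights, presented ϖ-order):

    [1] (0, 13)
    [2] (7, 5)
    [3] (1, 1)
    [4] (7, 5)
    [5] (6, 3)
    [6] (6, 0)
    [7] (1, 1)
    [8] (1, 1)
    [9] (0, 13)
    [10] (0, 13)
    [11] (6, 0)
    [12] (1, 1)
    [13] (0, 13)
    [14] (0, 13)

Grouping the 14 weights by Ā_17-representative: 5 linkage classes.

[[1, 9, 10, 13, 14], [2, 4], [3, 7, 8, 12], [5], [6, 11]]


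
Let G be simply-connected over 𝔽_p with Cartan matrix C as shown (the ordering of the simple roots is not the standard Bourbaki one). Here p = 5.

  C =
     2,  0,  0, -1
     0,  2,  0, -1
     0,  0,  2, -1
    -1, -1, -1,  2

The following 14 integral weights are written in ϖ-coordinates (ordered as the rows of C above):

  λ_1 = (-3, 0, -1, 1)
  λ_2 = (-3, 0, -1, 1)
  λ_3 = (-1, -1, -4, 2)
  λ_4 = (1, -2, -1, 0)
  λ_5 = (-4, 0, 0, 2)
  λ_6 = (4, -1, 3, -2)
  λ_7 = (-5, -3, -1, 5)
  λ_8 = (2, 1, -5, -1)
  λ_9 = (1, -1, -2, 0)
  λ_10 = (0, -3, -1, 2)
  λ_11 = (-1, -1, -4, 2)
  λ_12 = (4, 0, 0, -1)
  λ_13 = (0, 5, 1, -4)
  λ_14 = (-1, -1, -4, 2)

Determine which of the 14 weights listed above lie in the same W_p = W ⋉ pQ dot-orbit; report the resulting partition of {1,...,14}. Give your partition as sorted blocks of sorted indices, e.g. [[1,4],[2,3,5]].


Dynkin diagram of C (from the 6 off-diagonal −1 entries): D_4.

W_5-reps of the 14 weights in Ā_5 (same 4-coord order as C):

  λ_1+ρ ↦ (2, 1, 0, 0) · λ_2+ρ ↦ (2, 1, 0, 0) · λ_3+ρ ↦ (0, 0, 3, 0) · λ_4+ρ ↦ (2, 1, 0, 0) · λ_5+ρ ↦ (3, 1, 1, 0) · λ_6+ρ ↦ (1, 2, 0, 1) · λ_7+ρ ↦ (3, 1, 1, 0) · λ_8+ρ ↦ (1, 2, 0, 1) · λ_9+ρ ↦ (2, 0, 1, 0) · λ_10+ρ ↦ (1, 2, 0, 1) · λ_11+ρ ↦ (0, 0, 3, 0) · λ_12+ρ ↦ (3, 1, 1, 0) · λ_13+ρ ↦ (1, 2, 0, 1) · λ_14+ρ ↦ (0, 0, 3, 0)

Linkage partition of the 14 weights (5 classes, p=5):

[[1, 2, 4], [3, 11, 14], [5, 7, 12], [6, 8, 10, 13], [9]]


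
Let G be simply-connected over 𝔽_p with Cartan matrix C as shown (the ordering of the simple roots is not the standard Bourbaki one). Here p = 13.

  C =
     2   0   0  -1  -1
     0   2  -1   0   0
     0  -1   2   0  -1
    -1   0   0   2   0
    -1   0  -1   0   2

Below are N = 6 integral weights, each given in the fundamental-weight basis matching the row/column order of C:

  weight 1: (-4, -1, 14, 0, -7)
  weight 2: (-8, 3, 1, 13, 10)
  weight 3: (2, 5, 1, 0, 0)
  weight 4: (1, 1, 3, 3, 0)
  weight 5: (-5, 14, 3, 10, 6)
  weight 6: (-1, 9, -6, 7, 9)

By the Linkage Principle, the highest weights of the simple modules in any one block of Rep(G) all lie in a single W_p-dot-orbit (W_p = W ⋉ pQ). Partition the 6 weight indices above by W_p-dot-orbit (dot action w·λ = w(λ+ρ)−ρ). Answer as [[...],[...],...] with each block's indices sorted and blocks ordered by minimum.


A_5 Cartan matrix, 5 simple roots permuted; ρ=(1,1,1,1,1).

W_13-reps of the 6 weights in Ā_13 (same 5-coord order as C):

  λ_1+ρ ↦ (2, 2, 4, 4, 1);  λ_2+ρ ↦ (2, 2, 4, 4, 1);  λ_3+ρ ↦ (3, 6, 2, 1, 1);  λ_4+ρ ↦ (2, 2, 4, 4, 1);  λ_5+ρ ↦ (2, 2, 4, 4, 1);  λ_6+ρ ↦ (2, 5, 0, 0, 3)

3 distinct reps among the 6 weights ⇒ 3 W_13-linkage classes:

[[1, 2, 4, 5], [3], [6]]


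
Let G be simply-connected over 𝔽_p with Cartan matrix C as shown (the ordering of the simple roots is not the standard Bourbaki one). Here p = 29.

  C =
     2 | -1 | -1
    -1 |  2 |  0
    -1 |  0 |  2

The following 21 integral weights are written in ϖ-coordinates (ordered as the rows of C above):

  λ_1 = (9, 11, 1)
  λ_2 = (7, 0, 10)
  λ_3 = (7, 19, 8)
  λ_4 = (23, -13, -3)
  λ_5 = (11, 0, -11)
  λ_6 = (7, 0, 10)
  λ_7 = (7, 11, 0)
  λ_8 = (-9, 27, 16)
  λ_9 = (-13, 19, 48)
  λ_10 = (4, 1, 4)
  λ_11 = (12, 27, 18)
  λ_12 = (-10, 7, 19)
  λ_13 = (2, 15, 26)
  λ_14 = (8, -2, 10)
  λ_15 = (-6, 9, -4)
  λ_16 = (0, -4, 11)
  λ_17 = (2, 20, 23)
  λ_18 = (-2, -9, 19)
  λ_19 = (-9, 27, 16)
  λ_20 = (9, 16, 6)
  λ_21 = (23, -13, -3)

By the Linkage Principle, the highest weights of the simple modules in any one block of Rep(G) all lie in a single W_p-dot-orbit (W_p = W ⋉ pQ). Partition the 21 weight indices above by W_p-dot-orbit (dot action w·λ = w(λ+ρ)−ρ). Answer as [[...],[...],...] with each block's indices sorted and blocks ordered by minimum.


Type A_3, rank 3, |W|=24; reorder rows/cols to standard.

Each λ_j+ρ reduced to Ā_29; 3-tuples below use C's row order:

  λ_1 → (10, 12, 2);  λ_2 → (8, 1, 11);  λ_3 → (8, 12, 1);  λ_4 → (10, 12, 2);  λ_5 → (2, 1, 10);  λ_6 → (8, 1, 11);  λ_7 → (8, 12, 1);  λ_8 → (8, 12, 1);  λ_9 → (8, 12, 1);  λ_10 → (5, 2, 5);  λ_11 → (2, 1, 10);  λ_12 → (8, 1, 11);  λ_13 → (2, 1, 10);  λ_14 → (8, 1, 11);  λ_15 → (3, 2, 5);  λ_16 → (2, 1, 10);  λ_17 → (3, 2, 5);  λ_18 → (8, 1, 11);  λ_19 → (8, 12, 1);  λ_20 → (10, 12, 2);  λ_21 → (10, 12, 2)

Grouping the 21 weights by Ā_29-representative: 6 linkage classes.

[[1, 4, 20, 21], [2, 6, 12, 14, 18], [3, 7, 8, 9, 19], [5, 11, 13, 16], [10], [15, 17]]


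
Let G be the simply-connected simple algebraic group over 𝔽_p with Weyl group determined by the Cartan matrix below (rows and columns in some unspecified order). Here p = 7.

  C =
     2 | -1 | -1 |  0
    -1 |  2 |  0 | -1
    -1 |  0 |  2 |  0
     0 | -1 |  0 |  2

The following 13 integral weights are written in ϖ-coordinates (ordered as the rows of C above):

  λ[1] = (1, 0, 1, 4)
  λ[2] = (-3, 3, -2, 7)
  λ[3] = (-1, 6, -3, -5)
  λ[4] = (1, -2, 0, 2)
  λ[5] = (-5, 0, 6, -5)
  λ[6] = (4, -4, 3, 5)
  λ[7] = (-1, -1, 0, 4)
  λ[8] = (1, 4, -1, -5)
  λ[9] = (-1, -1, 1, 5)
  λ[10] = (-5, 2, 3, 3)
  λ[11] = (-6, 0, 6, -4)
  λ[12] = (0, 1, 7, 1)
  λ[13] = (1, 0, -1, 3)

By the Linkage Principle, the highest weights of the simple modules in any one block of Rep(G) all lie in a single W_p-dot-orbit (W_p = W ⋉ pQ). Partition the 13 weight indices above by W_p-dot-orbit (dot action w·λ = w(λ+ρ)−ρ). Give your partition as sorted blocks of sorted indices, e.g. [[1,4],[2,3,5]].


A_4 Cartan matrix, 4 simple roots permuted; ρ=(1,1,1,1).

W_7-reps of the 13 weights in Ā_7 (same 4-coord order as C):

  1: (1, 1, 1, 2)
  2: (1, 1, 1, 2)
  3: (2, 1, 0, 4)
  4: (1, 1, 1, 2)
  5: (3, 1, 0, 3)
  6: (1, 1, 1, 2)
  7: (0, 0, 1, 5)
  8: (2, 1, 0, 4)
  9: (0, 0, 1, 5)
  10: (3, 1, 0, 3)
  11: (2, 1, 0, 4)
  12: (1, 1, 1, 2)
  13: (2, 1, 0, 4)

Partition of {1..13} into 4 W_7-dot-orbits:

[[1, 2, 4, 6, 12], [3, 8, 11, 13], [5, 10], [7, 9]]


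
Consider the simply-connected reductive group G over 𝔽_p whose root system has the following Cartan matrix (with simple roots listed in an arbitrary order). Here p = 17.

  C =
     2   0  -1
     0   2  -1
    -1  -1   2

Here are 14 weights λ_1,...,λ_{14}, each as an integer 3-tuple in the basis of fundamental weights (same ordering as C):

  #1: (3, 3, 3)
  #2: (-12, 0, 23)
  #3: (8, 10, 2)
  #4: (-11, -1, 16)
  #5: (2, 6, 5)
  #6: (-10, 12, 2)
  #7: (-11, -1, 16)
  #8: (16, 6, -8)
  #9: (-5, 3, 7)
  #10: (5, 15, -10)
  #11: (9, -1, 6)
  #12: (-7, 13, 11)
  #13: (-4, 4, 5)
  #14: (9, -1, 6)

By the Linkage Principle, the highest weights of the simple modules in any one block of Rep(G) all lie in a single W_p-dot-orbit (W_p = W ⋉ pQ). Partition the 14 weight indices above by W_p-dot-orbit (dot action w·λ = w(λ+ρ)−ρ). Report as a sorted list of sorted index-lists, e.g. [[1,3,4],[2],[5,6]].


Type A_3, rank 3, |W|=24; reorder rows/cols to standard.

Each λ_j+ρ reduced to Ā_17; 3-tuples below use C's row order:

  λ_1+ρ ↦ (4, 4, 4);  λ_2+ρ ↦ (3, 7, 6);  λ_3+ρ ↦ (3, 5, 3);  λ_4+ρ ↦ (10, 0, 7);  λ_5+ρ ↦ (3, 7, 6);  λ_6+ρ ↦ (3, 7, 6);  λ_7+ρ ↦ (10, 0, 7);  λ_8+ρ ↦ (10, 0, 7);  λ_9+ρ ↦ (4, 4, 4);  λ_10+ρ ↦ (3, 7, 6);  λ_11+ρ ↦ (10, 0, 7);  λ_12+ρ ↦ (3, 5, 3);  λ_13+ρ ↦ (3, 5, 3);  λ_14+ρ ↦ (10, 0, 7)

4 distinct reps among the 14 weights ⇒ 4 W_17-linkage classes:

[[1, 9], [2, 5, 6, 10], [3, 12, 13], [4, 7, 8, 11, 14]]


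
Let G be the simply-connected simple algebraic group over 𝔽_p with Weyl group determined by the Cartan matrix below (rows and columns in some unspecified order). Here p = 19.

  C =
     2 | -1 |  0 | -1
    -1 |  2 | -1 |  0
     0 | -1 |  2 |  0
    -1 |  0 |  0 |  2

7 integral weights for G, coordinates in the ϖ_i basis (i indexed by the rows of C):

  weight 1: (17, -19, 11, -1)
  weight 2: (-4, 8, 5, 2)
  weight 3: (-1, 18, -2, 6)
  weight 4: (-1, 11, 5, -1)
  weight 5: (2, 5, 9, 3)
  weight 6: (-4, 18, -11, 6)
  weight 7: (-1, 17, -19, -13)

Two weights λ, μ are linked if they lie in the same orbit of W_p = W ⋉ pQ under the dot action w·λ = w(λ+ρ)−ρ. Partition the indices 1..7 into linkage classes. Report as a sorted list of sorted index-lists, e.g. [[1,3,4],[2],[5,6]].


C ↔ A_4 under row/col permutation; |W(A_4)| = 120.

Each λ_j+ρ reduced to Ā_19; 4-tuples below use C's row order:

  1: (0, 12, 6, 0);  2: (3, 6, 6, 0);  3: (0, 12, 6, 0);  4: (0, 12, 6, 0);  5: (3, 6, 6, 0);  6: (3, 6, 6, 0);  7: (0, 12, 6, 0)

These 7 weights hit 2 W_19-dot-orbits; sizes (4, 3):

[[1, 3, 4, 7], [2, 5, 6]]


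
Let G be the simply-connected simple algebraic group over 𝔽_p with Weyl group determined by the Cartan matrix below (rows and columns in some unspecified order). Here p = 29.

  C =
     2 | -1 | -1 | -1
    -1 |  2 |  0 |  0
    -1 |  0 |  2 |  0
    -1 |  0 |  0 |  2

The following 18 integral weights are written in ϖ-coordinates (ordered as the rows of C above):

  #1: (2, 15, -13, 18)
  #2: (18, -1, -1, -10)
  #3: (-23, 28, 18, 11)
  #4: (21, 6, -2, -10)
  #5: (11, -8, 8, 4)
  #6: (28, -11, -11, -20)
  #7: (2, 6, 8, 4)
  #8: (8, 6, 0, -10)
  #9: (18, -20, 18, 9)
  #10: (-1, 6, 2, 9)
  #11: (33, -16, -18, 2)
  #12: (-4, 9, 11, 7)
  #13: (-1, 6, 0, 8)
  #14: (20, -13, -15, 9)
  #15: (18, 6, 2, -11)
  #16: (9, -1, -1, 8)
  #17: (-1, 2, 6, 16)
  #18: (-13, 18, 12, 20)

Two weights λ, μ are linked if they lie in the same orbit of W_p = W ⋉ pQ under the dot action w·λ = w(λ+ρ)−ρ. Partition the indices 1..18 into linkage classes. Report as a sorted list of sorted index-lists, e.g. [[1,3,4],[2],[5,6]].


D_4 Cartan matrix, 4 simple roots permuted; ρ=(1,1,1,1).

Each λ_j+ρ reduced to Ā_29; 4-tuples below use C's row order:

  [1] (0, 7, 3, 10)
  [2] (10, 0, 0, 9)
  [3] (0, 7, 3, 10)
  [4] (0, 7, 1, 9)
  [5] (3, 7, 9, 5)
  [6] (10, 0, 0, 9)
  [7] (3, 7, 9, 5)
  [8] (0, 7, 1, 9)
  [9] (10, 0, 0, 9)
  [10] (0, 7, 3, 10)
  [11] (3, 7, 9, 5)
  [12] (3, 7, 9, 5)
  [13] (0, 7, 1, 9)
  [14] (3, 7, 9, 5)
  [15] (0, 7, 3, 10)
  [16] (10, 0, 0, 9)
  [17] (0, 3, 7, 17)
  [18] (0, 7, 1, 9)

These 18 weights hit 5 W_29-dot-orbits; sizes (4, 4, 4, 5, 1):

[[1, 3, 10, 15], [2, 6, 9, 16], [4, 8, 13, 18], [5, 7, 11, 12, 14], [17]]


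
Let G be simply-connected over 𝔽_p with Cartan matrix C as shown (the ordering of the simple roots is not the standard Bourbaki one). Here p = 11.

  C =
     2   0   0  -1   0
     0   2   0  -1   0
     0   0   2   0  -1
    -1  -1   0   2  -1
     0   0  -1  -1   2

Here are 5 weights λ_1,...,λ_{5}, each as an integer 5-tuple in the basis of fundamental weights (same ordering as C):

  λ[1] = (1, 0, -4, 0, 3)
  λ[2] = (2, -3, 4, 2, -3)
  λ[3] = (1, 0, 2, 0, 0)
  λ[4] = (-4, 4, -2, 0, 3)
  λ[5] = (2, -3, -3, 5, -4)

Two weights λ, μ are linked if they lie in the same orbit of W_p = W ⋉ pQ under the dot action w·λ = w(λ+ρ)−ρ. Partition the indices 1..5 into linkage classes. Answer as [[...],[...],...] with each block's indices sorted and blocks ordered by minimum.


Cartan matrix: type D_5 (|W|=1920); un-permuting the 5 rows.

Folding the 5 weights λ_j+ρ into Ā_11 (reps in the given 5-coord order):

  [1] (2, 1, 3, 1, 1);  [2] (2, 1, 3, 1, 1);  [3] (2, 1, 3, 1, 1);  [4] (1, 3, 1, 2, 1);  [5] (2, 1, 3, 1, 1)

The 5 indices split into 2 linkage classes (same alcove rep ⇔ same W_11-dot-orbit):

[[1, 2, 3, 5], [4]]


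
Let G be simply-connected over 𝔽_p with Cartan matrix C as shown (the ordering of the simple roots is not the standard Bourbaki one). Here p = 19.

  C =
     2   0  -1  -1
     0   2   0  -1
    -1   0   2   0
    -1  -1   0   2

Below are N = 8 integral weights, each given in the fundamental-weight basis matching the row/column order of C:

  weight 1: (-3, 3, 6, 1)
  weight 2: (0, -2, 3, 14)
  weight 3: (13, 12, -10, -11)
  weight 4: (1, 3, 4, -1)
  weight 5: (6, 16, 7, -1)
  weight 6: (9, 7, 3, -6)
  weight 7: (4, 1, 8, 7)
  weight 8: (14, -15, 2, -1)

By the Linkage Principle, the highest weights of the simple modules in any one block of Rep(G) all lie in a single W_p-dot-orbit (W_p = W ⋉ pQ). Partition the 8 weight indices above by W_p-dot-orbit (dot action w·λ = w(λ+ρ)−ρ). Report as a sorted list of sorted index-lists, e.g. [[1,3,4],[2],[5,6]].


A_4 Cartan matrix, 4 simple roots permuted; ρ=(1,1,1,1).

Each λ_j+ρ reduced to Ā_19; 4-tuples below use C's row order:

  [1] (2, 4, 5, 0)
  [2] (1, 0, 3, 14)
  [3] (5, 3, 4, 5)
  [4] (2, 4, 5, 0)
  [5] (2, 4, 5, 0)
  [6] (5, 3, 4, 5)
  [7] (5, 3, 4, 5)
  [8] (1, 0, 3, 14)

3 distinct reps among the 8 weights ⇒ 3 W_19-linkage classes:

[[1, 4, 5], [2, 8], [3, 6, 7]]


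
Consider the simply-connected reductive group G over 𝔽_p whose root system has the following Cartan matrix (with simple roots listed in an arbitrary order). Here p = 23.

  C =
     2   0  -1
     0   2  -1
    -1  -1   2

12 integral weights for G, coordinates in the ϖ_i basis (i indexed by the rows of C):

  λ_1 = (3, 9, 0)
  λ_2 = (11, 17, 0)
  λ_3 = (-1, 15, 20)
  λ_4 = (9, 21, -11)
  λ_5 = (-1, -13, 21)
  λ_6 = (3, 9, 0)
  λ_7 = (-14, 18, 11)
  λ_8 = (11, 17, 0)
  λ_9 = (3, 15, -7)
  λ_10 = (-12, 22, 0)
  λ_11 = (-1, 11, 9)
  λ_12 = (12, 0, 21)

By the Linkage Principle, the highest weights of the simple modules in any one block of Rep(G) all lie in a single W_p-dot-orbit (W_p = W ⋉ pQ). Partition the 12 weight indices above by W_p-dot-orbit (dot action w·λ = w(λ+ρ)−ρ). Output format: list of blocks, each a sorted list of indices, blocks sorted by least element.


Dynkin diagram of C (from the 4 off-diagonal −1 entries): A_3.

W_23-reps of the 12 weights in Ā_23 (same 3-coord order as C):

  [1] (4, 10, 1);  [2] (4, 10, 1);  [3] (14, 2, 7);  [4] (0, 12, 10);  [5] (0, 12, 10);  [6] (4, 10, 1);  [7] (4, 10, 1);  [8] (4, 10, 1);  [9] (2, 10, 4);  [10] (0, 12, 10);  [11] (0, 12, 10);  [12] (0, 12, 10)

The 12 indices split into 4 linkage classes (same alcove rep ⇔ same W_23-dot-orbit):

[[1, 2, 6, 7, 8], [3], [4, 5, 10, 11, 12], [9]]


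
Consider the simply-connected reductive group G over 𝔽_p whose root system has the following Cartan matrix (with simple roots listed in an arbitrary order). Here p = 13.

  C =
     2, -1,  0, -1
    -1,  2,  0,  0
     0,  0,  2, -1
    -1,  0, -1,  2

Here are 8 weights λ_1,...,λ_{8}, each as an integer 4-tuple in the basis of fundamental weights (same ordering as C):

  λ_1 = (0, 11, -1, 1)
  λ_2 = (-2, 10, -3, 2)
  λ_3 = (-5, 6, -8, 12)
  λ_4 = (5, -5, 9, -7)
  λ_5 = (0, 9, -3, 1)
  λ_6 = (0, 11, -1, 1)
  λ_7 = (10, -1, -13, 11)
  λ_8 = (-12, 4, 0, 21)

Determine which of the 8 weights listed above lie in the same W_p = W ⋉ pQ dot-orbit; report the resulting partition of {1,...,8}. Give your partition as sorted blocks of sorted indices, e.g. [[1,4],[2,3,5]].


Cartan matrix: type A_4 (|W|=120); un-permuting the 4 rows.

Ā_13 reps of the 8 weights (A_4, coords as presented):

  λ_1+ρ ↦ (1, 10, 2, 0) · λ_2+ρ ↦ (1, 10, 2, 0) · λ_3+ρ ↦ (4, 0, 4, 2) · λ_4+ρ ↦ (4, 0, 4, 2) · λ_5+ρ ↦ (1, 10, 2, 0) · λ_6+ρ ↦ (1, 10, 2, 0) · λ_7+ρ ↦ (1, 10, 2, 0) · λ_8+ρ ↦ (1, 1, 6, 2)

The 8 indices split into 3 linkage classes (same alcove rep ⇔ same W_13-dot-orbit):

[[1, 2, 5, 6, 7], [3, 4], [8]]


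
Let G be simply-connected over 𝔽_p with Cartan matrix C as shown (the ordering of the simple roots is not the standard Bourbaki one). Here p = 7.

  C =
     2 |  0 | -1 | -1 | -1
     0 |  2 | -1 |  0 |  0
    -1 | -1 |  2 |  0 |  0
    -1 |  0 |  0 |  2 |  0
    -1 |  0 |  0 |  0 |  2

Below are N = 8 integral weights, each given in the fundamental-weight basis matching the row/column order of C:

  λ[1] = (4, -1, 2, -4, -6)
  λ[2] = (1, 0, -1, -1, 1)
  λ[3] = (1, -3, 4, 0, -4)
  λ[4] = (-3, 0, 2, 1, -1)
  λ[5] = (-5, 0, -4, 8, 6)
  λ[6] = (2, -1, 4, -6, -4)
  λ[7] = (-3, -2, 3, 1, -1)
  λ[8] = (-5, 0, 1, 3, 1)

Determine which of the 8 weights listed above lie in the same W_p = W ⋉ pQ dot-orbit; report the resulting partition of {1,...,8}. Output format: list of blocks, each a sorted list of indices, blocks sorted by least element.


Cartan matrix: type D_5 (|W|=1920); un-permuting the 5 rows.

Each λ_j+ρ reduced to Ā_7; 5-tuples below use C's row order:

  λ_1 → (2, 1, 0, 0, 2)
  λ_2 → (2, 1, 0, 0, 2)
  λ_3 → (0, 1, 1, 0, 2)
  λ_4 → (0, 1, 1, 0, 2)
  λ_5 → (0, 1, 1, 0, 2)
  λ_6 → (2, 1, 0, 0, 2)
  λ_7 → (0, 1, 1, 0, 2)
  λ_8 → (0, 1, 1, 0, 2)

2 distinct reps among the 8 weights ⇒ 2 W_7-linkage classes:

[[1, 2, 6], [3, 4, 5, 7, 8]]


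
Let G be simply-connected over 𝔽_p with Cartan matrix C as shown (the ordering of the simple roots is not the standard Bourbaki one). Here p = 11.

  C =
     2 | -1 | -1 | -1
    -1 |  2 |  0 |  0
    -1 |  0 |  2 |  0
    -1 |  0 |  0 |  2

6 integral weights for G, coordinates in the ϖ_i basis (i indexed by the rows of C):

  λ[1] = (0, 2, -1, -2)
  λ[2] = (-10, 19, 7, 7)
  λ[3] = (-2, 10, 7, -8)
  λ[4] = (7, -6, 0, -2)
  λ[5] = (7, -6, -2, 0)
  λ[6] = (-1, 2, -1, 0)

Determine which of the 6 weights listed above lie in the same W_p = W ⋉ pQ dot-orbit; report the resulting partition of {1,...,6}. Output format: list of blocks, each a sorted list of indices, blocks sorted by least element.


D_4 Cartan matrix, 4 simple roots permuted; ρ=(1,1,1,1).

Ā_11 reps of the 6 weights (D_4, coords as presented):

  [1] (0, 3, 0, 1)
  [2] (2, 5, 1, 1)
  [3] (0, 3, 0, 1)
  [4] (2, 5, 1, 1)
  [5] (2, 5, 1, 1)
  [6] (0, 3, 0, 1)

Partition of {1..6} into 2 W_11-dot-orbits:

[[1, 3, 6], [2, 4, 5]]


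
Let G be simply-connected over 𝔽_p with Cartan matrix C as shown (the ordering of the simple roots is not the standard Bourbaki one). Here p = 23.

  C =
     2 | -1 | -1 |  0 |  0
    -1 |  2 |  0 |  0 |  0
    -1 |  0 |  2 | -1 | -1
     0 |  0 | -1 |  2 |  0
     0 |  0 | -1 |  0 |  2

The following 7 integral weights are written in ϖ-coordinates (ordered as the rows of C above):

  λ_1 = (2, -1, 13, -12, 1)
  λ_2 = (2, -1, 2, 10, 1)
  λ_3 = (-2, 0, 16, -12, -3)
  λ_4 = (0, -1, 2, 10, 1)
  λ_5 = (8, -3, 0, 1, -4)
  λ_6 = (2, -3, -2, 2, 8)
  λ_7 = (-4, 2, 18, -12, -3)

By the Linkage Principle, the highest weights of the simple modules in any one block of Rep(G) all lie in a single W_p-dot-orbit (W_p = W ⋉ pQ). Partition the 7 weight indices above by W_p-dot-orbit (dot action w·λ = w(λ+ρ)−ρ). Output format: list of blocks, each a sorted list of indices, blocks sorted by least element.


Cartan matrix: type D_5 (|W|=1920); un-permuting the 5 rows.

Each λ_j+ρ reduced to Ā_23; 5-tuples below use C's row order:

  1: (1, 0, 3, 11, 2);  2: (1, 0, 3, 11, 2);  3: (1, 0, 3, 11, 2);  4: (1, 0, 3, 11, 2);  5: (5, 2, 2, 0, 1);  6: (0, 2, 1, 2, 8);  7: (1, 0, 3, 11, 2)

The 7 indices split into 3 linkage classes (same alcove rep ⇔ same W_23-dot-orbit):

[[1, 2, 3, 4, 7], [5], [6]]


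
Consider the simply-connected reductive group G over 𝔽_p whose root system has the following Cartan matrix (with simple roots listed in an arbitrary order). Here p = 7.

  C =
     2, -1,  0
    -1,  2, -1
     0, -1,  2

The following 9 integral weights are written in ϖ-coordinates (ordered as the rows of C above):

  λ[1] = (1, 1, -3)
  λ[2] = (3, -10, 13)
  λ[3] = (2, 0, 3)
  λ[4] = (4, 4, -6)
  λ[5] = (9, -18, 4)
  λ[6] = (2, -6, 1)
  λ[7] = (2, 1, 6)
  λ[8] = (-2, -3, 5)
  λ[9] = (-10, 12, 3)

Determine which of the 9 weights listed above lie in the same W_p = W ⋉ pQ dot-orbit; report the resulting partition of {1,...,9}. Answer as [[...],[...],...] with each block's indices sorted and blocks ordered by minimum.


A_3 Cartan matrix, 3 simple roots permuted; ρ=(1,1,1).

W_7-reps of the 9 weights in Ā_7 (same 3-coord order as C):

  [1] (2, 0, 2)
  [2] (2, 0, 2)
  [3] (2, 1, 3)
  [4] (2, 0, 2)
  [5] (2, 0, 3)
  [6] (2, 0, 3)
  [7] (2, 0, 2)
  [8] (2, 1, 3)
  [9] (2, 1, 3)

3 distinct reps among the 9 weights ⇒ 3 W_7-linkage classes:

[[1, 2, 4, 7], [3, 8, 9], [5, 6]]


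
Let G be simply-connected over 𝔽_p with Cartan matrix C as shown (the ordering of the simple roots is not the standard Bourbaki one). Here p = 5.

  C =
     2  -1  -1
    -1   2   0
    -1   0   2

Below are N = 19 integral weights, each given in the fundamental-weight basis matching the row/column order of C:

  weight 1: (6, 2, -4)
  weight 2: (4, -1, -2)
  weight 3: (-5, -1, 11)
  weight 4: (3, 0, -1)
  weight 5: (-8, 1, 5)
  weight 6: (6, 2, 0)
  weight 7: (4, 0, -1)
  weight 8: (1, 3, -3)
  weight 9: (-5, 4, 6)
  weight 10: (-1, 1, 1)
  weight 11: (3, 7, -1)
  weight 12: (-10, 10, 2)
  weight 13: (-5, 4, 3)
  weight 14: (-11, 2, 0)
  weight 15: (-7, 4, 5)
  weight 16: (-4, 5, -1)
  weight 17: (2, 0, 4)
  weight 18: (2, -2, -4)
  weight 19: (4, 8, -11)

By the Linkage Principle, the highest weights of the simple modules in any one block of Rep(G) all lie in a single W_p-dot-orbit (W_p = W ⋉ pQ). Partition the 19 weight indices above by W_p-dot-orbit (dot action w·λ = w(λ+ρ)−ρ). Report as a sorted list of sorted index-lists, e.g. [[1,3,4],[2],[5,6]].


Root system A_3: the 3×3 matrix C matches after relabeling.

W_5-reps of the 19 weights in Ā_5 (same 3-coord order as C):

  [1] (0, 2, 2)
  [2] (4, 0, 1)
  [3] (1, 0, 2)
  [4] (4, 1, 0)
  [5] (0, 3, 1)
  [6] (1, 0, 2)
  [7] (4, 0, 1)
  [8] (0, 3, 1)
  [9] (2, 2, 0)
  [10] (0, 2, 2)
  [11] (1, 0, 2)
  [12] (0, 3, 1)
  [13] (4, 1, 0)
  [14] (0, 3, 1)
  [15] (4, 0, 1)
  [16] (0, 2, 2)
  [17] (0, 3, 1)
  [18] (1, 0, 2)
  [19] (4, 1, 0)

Linkage partition of the 19 weights (6 classes, p=5):

[[1, 10, 16], [2, 7, 15], [3, 6, 11, 18], [4, 13, 19], [5, 8, 12, 14, 17], [9]]


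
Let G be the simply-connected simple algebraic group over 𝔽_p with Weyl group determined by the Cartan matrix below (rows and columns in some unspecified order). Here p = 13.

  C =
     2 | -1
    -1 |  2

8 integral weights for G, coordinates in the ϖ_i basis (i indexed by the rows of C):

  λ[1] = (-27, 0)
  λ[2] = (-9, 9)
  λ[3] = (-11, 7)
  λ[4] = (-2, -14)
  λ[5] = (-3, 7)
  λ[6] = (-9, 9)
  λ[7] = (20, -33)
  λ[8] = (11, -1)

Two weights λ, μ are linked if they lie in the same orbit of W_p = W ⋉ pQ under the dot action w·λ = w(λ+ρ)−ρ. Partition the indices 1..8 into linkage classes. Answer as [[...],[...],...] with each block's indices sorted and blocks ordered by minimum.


Root system A_2: the 2×2 matrix C matches after relabeling.

W_13-reps of the 8 weights in Ā_13 (same 2-coord order as C):

  [1] (12, 0)
  [2] (8, 2)
  [3] (8, 2)
  [4] (12, 0)
  [5] (2, 6)
  [6] (8, 2)
  [7] (2, 6)
  [8] (12, 0)

Grouping the 8 weights by Ā_13-representative: 3 linkage classes.

[[1, 4, 8], [2, 3, 6], [5, 7]]


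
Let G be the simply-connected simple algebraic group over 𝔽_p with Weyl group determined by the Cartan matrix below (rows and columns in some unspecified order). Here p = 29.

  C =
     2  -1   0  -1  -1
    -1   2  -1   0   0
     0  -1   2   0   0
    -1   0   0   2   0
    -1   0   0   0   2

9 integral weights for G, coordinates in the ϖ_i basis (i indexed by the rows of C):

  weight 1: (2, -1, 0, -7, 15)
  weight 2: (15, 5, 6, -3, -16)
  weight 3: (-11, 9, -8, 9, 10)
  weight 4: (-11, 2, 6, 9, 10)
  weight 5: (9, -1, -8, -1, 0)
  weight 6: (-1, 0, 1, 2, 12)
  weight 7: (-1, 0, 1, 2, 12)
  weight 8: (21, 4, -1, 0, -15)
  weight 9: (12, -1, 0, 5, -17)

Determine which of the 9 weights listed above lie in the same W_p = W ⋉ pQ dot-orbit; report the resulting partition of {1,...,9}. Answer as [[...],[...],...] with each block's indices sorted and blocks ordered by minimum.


C ↔ D_5 under row/col permutation; |W(D_5)| = 1920.

Alcove-folded reps (p=29, 9 weights, presented ϖ-order):

    [1] (0, 1, 2, 3, 13)
    [2] (1, 0, 7, 1, 14)
    [3] (3, 7, 0, 0, 1)
    [4] (3, 7, 0, 0, 1)
    [5] (3, 7, 0, 0, 1)
    [6] (0, 1, 2, 3, 13)
    [7] (0, 1, 2, 3, 13)
    [8] (1, 0, 7, 1, 14)
    [9] (0, 1, 2, 3, 13)

3 distinct reps among the 9 weights ⇒ 3 W_29-linkage classes:

[[1, 6, 7, 9], [2, 8], [3, 4, 5]]


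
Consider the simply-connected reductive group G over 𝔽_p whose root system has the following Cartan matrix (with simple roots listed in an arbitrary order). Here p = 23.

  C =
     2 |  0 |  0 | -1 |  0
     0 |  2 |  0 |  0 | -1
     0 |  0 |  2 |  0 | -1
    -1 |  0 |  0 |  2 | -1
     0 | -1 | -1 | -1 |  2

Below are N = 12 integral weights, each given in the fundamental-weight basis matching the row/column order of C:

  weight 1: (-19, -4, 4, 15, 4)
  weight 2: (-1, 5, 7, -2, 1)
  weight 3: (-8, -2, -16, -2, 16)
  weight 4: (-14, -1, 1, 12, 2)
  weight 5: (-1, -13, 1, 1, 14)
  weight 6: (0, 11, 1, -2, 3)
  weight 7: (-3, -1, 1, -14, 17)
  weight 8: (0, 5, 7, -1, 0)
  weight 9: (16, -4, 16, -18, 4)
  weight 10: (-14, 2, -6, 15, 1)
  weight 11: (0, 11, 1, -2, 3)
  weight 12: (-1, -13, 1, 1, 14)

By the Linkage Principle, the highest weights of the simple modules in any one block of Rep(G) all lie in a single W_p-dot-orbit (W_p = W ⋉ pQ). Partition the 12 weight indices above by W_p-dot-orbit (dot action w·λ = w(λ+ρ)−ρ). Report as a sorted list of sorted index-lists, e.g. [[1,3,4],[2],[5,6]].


Cartan matrix: type D_5 (|W|=1920); un-permuting the 5 rows.

W_23-reps of the 12 weights in Ā_23 (same 5-coord order as C):

    1: (13, 0, 2, 0, 3)
    2: (1, 6, 8, 0, 1)
    3: (1, 6, 8, 0, 1)
    4: (13, 0, 2, 0, 3)
    5: (0, 12, 2, 1, 3)
    6: (0, 12, 2, 1, 3)
    7: (13, 0, 2, 0, 3)
    8: (1, 6, 8, 0, 1)
    9: (0, 12, 2, 1, 3)
    10: (13, 0, 2, 0, 3)
    11: (0, 12, 2, 1, 3)
    12: (0, 12, 2, 1, 3)

These 12 weights hit 3 W_23-dot-orbits; sizes (4, 3, 5):

[[1, 4, 7, 10], [2, 3, 8], [5, 6, 9, 11, 12]]


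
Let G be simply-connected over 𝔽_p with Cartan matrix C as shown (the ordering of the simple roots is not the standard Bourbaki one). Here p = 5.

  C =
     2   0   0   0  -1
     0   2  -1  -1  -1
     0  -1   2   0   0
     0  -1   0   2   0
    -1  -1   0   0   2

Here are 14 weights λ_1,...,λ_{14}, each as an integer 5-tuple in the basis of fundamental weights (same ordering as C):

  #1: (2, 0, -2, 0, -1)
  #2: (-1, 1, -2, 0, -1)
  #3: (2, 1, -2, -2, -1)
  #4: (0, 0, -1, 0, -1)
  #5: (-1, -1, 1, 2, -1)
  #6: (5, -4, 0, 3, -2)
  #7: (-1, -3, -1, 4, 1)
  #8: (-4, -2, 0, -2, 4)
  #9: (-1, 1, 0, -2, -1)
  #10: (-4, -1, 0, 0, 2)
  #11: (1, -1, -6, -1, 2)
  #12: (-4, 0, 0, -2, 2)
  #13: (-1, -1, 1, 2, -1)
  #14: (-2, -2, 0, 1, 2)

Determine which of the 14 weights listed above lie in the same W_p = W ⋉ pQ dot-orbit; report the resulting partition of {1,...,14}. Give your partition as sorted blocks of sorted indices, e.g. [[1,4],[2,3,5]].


C ↔ D_5 under row/col permutation; |W(D_5)| = 1920.

Folding the 14 weights λ_j+ρ into Ā_5 (reps in the given 5-coord order):

  λ_1 → (3, 0, 1, 1, 0);  λ_2 → (0, 1, 1, 1, 0);  λ_3 → (3, 0, 1, 1, 0);  λ_4 → (1, 1, 0, 1, 0);  λ_5 → (0, 0, 2, 3, 0);  λ_6 → (1, 1, 0, 1, 0);  λ_7 → (0, 0, 2, 3, 0);  λ_8 → (3, 0, 1, 1, 0);  λ_9 → (0, 1, 1, 1, 0);  λ_10 → (3, 0, 1, 1, 0);  λ_11 → (0, 0, 2, 3, 0);  λ_12 → (3, 0, 1, 1, 0);  λ_13 → (0, 0, 2, 3, 0);  λ_14 → (1, 1, 0, 1, 0)

The 14 indices split into 4 linkage classes (same alcove rep ⇔ same W_5-dot-orbit):

[[1, 3, 8, 10, 12], [2, 9], [4, 6, 14], [5, 7, 11, 13]]


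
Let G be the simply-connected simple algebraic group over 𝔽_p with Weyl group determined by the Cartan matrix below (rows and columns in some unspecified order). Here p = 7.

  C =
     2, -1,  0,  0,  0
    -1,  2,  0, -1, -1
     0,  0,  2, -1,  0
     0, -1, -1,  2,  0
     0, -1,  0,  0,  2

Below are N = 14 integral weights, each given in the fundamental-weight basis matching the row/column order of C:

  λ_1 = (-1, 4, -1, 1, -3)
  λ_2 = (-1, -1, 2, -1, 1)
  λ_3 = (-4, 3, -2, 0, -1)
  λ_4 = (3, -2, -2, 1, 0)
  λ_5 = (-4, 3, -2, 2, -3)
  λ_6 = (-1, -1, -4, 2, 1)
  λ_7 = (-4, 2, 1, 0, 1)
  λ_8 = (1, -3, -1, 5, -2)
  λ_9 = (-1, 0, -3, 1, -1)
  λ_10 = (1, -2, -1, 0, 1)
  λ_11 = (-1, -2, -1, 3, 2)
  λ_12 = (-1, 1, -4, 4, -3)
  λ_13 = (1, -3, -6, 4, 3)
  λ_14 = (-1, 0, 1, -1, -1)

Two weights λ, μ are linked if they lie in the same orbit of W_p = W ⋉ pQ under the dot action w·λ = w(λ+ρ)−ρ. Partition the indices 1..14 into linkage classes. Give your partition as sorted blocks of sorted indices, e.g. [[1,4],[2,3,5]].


Cartan matrix: type D_5 (|W|=1920); un-permuting the 5 rows.

Ā_7 reps of the 14 weights (D_5, coords as presented):

  λ_1+ρ ↦ (0, 0, 3, 0, 2);  λ_2+ρ ↦ (0, 0, 3, 0, 2);  λ_3+ρ ↦ (3, 1, 1, 0, 0);  λ_4+ρ ↦ (3, 1, 1, 0, 0);  λ_5+ρ ↦ (2, 1, 1, 0, 1);  λ_6+ρ ↦ (0, 0, 3, 0, 2);  λ_7+ρ ↦ (2, 1, 1, 0, 1);  λ_8+ρ ↦ (1, 0, 0, 1, 2);  λ_9+ρ ↦ (0, 1, 2, 0, 0);  λ_10+ρ ↦ (1, 1, 0, 0, 1);  λ_11+ρ ↦ (1, 0, 0, 1, 2);  λ_12+ρ ↦ (0, 0, 3, 0, 2);  λ_13+ρ ↦ (0, 0, 3, 0, 2);  λ_14+ρ ↦ (0, 1, 2, 0, 0)

Grouping the 14 weights by Ā_7-representative: 6 linkage classes.

[[1, 2, 6, 12, 13], [3, 4], [5, 7], [8, 11], [9, 14], [10]]


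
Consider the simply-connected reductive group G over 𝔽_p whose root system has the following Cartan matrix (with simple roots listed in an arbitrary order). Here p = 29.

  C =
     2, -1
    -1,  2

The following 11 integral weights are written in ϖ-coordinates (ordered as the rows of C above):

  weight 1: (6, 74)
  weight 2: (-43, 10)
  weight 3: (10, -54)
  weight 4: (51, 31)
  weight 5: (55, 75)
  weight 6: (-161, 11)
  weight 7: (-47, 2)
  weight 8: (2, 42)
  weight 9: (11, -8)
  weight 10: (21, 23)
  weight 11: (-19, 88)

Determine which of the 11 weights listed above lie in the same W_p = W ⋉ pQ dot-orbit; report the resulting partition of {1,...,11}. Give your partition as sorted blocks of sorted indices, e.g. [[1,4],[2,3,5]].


Root system A_2: the 2×2 matrix C matches after relabeling.

W_29-reps of the 11 weights in Ā_29 (same 2-coord order as C):

    [1] (5, 7)
    [2] (2, 16)
    [3] (5, 13)
    [4] (23, 3)
    [5] (2, 16)
    [6] (14, 12)
    [7] (14, 12)
    [8] (14, 12)
    [9] (5, 7)
    [10] (5, 7)
    [11] (2, 16)

The 11 indices split into 5 linkage classes (same alcove rep ⇔ same W_29-dot-orbit):

[[1, 9, 10], [2, 5, 11], [3], [4], [6, 7, 8]]


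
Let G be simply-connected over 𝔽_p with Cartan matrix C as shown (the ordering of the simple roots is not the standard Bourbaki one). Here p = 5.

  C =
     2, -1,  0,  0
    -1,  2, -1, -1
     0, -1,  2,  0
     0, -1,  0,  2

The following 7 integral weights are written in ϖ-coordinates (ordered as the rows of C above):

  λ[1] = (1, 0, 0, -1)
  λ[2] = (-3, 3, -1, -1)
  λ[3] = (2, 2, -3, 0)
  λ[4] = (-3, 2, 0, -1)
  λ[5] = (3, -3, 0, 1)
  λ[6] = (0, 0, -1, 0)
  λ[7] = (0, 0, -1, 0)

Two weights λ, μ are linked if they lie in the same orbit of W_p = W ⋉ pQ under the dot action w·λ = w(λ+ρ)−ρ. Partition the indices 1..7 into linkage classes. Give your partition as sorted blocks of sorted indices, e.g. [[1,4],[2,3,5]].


Dynkin diagram of C (from the 6 off-diagonal −1 entries): D_4.

Alcove-folded reps (p=5, 7 weights, presented ϖ-order):

  λ_1 → (2, 1, 1, 0);  λ_2 → (2, 1, 0, 0);  λ_3 → (1, 1, 0, 1);  λ_4 → (2, 1, 1, 0);  λ_5 → (2, 1, 1, 0);  λ_6 → (1, 1, 0, 1);  λ_7 → (1, 1, 0, 1)

Partition of {1..7} into 3 W_5-dot-orbits:

[[1, 4, 5], [2], [3, 6, 7]]
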